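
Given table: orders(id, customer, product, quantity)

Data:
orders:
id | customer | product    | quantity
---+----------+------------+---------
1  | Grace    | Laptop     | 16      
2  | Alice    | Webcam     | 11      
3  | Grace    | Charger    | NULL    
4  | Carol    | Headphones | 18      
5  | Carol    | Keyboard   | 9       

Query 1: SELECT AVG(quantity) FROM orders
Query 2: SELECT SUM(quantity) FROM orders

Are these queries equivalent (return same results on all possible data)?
No, not equivalent

Query 1 returns: [(13.5,)]
Query 2 returns: [(54,)]

Reason: AVG vs SUM give different aggregate values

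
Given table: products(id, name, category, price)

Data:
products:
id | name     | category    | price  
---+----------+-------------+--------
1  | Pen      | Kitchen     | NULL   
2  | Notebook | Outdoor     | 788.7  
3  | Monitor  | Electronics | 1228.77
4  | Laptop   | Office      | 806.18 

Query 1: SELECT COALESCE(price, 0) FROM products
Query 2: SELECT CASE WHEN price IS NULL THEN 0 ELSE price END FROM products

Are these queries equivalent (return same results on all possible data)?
Yes, equivalent

Both queries return: [(0,), (788.7,), (806.18,), (1228.77,)]

Reason: COALESCE vs CASE for NULL handling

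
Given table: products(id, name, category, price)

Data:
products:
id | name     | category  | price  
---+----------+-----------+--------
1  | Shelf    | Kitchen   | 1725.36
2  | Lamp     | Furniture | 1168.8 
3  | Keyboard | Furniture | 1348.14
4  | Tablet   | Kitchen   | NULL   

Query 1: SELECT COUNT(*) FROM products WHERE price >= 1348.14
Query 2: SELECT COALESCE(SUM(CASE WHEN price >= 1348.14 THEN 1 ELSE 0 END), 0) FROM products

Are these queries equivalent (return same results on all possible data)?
Yes, equivalent

Both queries return: [(2,)]

Reason: COUNT with WHERE vs conditional SUM (COALESCE handles empty-table NULL)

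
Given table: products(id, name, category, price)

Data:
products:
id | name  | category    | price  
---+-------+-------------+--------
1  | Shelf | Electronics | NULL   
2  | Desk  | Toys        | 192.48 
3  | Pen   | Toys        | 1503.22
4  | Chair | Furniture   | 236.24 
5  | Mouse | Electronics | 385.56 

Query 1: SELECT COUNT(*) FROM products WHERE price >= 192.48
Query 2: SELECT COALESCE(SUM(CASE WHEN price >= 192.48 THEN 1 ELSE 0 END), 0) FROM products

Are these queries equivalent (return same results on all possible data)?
Yes, equivalent

Both queries return: [(4,)]

Reason: COUNT with WHERE vs conditional SUM (COALESCE handles empty-table NULL)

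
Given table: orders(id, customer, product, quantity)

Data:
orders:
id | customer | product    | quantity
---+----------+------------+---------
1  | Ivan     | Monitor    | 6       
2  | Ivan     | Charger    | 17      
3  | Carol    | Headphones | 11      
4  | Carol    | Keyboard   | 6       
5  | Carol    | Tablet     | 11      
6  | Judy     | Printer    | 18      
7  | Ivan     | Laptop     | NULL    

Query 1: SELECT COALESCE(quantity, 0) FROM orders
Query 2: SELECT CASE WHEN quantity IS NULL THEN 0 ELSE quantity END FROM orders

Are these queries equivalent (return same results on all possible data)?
Yes, equivalent

Both queries return: [(0,), (6,), (6,), (11,), (11,), (17,), (18,)]

Reason: COALESCE vs CASE for NULL handling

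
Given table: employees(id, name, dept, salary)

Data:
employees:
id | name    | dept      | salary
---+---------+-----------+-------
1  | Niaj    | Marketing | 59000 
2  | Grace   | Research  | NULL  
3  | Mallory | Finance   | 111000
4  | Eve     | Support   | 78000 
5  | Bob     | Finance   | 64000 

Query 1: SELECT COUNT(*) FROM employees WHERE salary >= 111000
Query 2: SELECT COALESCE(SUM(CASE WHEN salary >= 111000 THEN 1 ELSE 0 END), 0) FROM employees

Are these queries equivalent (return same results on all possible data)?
Yes, equivalent

Both queries return: [(1,)]

Reason: COUNT with WHERE vs conditional SUM (COALESCE handles empty-table NULL)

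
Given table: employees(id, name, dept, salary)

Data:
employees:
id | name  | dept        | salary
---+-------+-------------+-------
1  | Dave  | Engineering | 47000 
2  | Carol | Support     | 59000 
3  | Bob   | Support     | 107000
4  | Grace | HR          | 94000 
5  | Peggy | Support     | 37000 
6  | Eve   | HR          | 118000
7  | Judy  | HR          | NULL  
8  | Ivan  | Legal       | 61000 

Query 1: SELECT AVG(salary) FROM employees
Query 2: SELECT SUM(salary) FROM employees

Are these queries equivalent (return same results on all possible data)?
No, not equivalent

Query 1 returns: [(74714.28571428571,)]
Query 2 returns: [(523000,)]

Reason: AVG vs SUM give different aggregate values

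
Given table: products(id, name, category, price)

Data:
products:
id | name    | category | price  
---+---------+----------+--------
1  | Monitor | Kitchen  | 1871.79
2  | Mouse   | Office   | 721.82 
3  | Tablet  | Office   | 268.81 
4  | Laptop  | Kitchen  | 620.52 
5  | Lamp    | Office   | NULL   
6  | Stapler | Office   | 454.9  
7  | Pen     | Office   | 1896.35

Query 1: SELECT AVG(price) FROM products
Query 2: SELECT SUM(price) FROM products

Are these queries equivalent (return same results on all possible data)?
No, not equivalent

Query 1 returns: [(972.3649999999999,)]
Query 2 returns: [(5834.19,)]

Reason: AVG vs SUM give different aggregate values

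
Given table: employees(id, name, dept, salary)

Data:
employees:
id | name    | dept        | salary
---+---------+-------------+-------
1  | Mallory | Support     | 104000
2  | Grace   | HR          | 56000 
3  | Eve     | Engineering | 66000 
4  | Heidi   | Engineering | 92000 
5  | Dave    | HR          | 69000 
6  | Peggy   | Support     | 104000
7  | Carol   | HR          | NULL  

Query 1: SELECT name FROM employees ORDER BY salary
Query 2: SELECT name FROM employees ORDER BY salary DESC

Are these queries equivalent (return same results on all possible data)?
No, not equivalent

Query 1 returns: [('Carol',), ('Grace',), ('Eve',), ('Dave',), ('Heidi',), ('Mallory',), ('Peggy',)]
Query 2 returns: [('Mallory',), ('Peggy',), ('Heidi',), ('Dave',), ('Eve',), ('Grace',), ('Carol',)]

Reason: ASC vs DESC gives opposite ordering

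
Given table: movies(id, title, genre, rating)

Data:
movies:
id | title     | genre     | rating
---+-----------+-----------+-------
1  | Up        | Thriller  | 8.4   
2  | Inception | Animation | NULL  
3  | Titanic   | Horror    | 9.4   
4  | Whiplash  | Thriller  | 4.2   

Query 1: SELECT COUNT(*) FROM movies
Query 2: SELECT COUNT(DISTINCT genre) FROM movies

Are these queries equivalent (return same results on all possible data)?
No, not equivalent

Query 1 returns: [(4,)]
Query 2 returns: [(3,)]

Reason: COUNT(*) counts rows, COUNT(DISTINCT genre) counts unique genres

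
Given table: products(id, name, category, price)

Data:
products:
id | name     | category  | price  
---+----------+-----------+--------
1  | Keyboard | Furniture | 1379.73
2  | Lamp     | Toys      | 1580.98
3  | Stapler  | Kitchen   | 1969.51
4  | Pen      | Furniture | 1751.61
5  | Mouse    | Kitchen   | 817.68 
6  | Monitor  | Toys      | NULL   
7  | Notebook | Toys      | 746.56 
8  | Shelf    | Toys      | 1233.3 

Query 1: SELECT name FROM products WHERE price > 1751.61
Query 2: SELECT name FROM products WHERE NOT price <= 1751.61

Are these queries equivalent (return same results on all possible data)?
Yes, equivalent

Both queries return: [('Stapler',)]

Reason: Both filter price > 1751.61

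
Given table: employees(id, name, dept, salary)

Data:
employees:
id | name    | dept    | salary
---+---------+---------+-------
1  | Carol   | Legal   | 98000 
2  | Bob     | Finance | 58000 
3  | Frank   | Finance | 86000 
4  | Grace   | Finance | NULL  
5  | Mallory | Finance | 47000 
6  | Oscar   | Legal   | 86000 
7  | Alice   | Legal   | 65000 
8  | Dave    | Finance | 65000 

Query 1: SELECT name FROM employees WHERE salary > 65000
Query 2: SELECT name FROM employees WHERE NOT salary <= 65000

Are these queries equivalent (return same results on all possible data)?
Yes, equivalent

Both queries return: [('Carol',), ('Frank',), ('Oscar',)]

Reason: Both filter salary > 65000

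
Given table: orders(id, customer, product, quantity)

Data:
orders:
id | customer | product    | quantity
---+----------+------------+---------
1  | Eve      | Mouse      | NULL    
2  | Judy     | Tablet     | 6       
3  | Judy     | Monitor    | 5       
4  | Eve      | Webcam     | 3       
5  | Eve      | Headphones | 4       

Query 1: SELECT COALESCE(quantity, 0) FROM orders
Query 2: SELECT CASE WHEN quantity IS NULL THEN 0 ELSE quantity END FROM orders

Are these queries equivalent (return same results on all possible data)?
Yes, equivalent

Both queries return: [(0,), (3,), (4,), (5,), (6,)]

Reason: COALESCE vs CASE for NULL handling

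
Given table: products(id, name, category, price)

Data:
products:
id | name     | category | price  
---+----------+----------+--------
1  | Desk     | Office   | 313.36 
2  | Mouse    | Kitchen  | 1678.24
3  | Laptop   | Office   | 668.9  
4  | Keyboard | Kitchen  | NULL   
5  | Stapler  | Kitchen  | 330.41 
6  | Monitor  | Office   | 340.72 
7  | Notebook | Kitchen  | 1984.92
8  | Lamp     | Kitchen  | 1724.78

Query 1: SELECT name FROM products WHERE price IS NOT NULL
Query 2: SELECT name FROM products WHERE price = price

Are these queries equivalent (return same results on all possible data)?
Yes, equivalent

Both queries return: [('Desk',), ('Lamp',), ('Laptop',), ('Monitor',), ('Mouse',), ('Notebook',), ('Stapler',)]

Reason: IS NOT NULL vs self-equality (both exclude NULLs)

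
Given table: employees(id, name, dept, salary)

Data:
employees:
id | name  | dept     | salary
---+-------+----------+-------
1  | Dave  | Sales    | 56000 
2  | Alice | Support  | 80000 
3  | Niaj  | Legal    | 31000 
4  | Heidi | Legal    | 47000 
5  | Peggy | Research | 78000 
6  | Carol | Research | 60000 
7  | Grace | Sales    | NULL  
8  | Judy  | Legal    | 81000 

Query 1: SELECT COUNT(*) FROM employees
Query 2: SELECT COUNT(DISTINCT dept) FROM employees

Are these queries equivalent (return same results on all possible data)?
No, not equivalent

Query 1 returns: [(8,)]
Query 2 returns: [(4,)]

Reason: COUNT(*) counts rows, COUNT(DISTINCT dept) counts unique depts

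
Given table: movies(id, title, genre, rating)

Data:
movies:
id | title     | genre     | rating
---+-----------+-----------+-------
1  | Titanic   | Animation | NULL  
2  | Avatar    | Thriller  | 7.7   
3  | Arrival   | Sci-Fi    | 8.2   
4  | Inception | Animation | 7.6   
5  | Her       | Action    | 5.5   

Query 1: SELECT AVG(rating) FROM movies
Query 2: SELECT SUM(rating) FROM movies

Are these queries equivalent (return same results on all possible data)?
No, not equivalent

Query 1 returns: [(7.25,)]
Query 2 returns: [(29.0,)]

Reason: AVG vs SUM give different aggregate values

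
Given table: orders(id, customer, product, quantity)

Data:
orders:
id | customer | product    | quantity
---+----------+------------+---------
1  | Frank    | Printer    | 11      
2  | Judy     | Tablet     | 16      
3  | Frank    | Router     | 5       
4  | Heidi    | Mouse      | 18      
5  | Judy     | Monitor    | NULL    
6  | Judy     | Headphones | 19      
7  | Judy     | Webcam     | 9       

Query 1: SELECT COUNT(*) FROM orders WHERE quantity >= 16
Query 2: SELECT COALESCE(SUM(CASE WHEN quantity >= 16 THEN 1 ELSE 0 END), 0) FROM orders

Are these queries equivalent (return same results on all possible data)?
Yes, equivalent

Both queries return: [(3,)]

Reason: COUNT with WHERE vs conditional SUM (COALESCE handles empty-table NULL)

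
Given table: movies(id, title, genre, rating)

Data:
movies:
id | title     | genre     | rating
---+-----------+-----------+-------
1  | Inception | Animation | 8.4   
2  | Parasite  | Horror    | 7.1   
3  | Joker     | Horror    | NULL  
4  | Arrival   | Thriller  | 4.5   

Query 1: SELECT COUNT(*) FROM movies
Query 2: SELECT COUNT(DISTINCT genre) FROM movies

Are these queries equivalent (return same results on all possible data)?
No, not equivalent

Query 1 returns: [(4,)]
Query 2 returns: [(3,)]

Reason: COUNT(*) counts rows, COUNT(DISTINCT genre) counts unique genres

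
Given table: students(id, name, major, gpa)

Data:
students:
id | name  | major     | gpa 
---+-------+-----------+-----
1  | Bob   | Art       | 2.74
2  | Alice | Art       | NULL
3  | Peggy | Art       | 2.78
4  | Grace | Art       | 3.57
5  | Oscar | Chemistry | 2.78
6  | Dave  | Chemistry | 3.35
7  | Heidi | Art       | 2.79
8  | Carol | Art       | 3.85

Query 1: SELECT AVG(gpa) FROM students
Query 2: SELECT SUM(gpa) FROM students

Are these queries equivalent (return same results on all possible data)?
No, not equivalent

Query 1 returns: [(3.1228571428571428,)]
Query 2 returns: [(21.86,)]

Reason: AVG vs SUM give different aggregate values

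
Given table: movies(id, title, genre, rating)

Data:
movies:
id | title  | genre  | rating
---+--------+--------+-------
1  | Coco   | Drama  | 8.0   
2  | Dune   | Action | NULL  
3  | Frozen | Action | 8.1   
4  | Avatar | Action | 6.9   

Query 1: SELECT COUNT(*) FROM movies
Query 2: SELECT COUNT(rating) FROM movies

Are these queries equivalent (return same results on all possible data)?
No, not equivalent

Query 1 returns: [(4,)]
Query 2 returns: [(3,)]

Reason: COUNT(*) includes NULLs, COUNT(column) excludes them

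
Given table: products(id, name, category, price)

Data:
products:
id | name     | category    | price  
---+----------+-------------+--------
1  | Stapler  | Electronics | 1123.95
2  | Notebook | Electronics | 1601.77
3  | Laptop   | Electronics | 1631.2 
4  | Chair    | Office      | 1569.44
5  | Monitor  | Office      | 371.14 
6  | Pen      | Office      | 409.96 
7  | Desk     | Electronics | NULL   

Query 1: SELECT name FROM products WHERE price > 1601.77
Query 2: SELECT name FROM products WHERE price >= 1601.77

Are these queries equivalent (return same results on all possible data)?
No, not equivalent

Query 1 returns: [('Laptop',)]
Query 2 returns: [('Notebook',), ('Laptop',)]

Reason: > vs >= gives different results when price = 1601.77 exists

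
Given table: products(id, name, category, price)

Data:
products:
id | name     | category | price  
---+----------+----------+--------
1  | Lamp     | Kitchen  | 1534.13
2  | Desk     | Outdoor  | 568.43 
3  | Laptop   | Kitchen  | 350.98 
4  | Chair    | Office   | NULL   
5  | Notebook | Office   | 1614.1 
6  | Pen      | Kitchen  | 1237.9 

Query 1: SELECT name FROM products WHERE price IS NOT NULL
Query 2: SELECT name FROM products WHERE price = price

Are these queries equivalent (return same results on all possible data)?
Yes, equivalent

Both queries return: [('Desk',), ('Lamp',), ('Laptop',), ('Notebook',), ('Pen',)]

Reason: IS NOT NULL vs self-equality (both exclude NULLs)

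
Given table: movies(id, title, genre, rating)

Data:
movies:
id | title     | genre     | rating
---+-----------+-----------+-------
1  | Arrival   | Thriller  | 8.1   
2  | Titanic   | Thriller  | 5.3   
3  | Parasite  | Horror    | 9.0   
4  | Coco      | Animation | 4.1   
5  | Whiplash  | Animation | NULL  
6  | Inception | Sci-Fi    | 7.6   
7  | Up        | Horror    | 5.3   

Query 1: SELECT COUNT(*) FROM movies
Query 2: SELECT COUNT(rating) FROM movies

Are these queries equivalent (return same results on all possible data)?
No, not equivalent

Query 1 returns: [(7,)]
Query 2 returns: [(6,)]

Reason: COUNT(*) includes NULLs, COUNT(column) excludes them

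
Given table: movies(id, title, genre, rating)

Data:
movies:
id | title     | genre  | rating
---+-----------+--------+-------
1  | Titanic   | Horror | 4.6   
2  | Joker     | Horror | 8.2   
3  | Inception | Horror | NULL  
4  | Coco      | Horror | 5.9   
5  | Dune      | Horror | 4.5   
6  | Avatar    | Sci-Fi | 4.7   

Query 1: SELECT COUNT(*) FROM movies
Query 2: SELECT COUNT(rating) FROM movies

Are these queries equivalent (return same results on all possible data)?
No, not equivalent

Query 1 returns: [(6,)]
Query 2 returns: [(5,)]

Reason: COUNT(*) includes NULLs, COUNT(column) excludes them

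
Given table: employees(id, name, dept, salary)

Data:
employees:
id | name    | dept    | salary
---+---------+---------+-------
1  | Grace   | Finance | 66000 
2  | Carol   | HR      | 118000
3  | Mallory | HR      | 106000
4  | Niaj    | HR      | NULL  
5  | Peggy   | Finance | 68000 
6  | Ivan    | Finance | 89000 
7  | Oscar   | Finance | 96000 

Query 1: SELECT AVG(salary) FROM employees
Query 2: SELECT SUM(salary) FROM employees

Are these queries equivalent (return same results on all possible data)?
No, not equivalent

Query 1 returns: [(90500.0,)]
Query 2 returns: [(543000,)]

Reason: AVG vs SUM give different aggregate values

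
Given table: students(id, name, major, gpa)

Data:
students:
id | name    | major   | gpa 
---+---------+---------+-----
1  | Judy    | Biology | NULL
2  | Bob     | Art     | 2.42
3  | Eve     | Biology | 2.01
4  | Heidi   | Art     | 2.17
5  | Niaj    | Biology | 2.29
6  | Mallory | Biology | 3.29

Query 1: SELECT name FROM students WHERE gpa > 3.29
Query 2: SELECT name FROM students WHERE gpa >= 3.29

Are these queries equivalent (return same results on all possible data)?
No, not equivalent

Query 1 returns: []
Query 2 returns: [('Mallory',)]

Reason: > vs >= gives different results when gpa = 3.29 exists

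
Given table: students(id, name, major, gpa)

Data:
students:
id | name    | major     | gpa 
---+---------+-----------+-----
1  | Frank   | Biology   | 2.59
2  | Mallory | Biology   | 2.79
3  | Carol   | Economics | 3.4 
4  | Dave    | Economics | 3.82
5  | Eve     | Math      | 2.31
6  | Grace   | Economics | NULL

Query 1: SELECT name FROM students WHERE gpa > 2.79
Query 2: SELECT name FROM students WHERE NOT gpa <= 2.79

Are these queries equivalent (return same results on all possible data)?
Yes, equivalent

Both queries return: [('Carol',), ('Dave',)]

Reason: Both filter gpa > 2.79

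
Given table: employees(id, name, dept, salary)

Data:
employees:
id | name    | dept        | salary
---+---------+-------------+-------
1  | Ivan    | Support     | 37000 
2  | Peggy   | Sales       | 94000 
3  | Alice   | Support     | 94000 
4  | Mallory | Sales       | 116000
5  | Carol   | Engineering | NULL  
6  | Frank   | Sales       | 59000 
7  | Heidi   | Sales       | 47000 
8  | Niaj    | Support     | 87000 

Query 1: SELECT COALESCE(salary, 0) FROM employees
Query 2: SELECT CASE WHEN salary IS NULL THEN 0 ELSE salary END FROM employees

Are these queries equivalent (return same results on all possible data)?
Yes, equivalent

Both queries return: [(0,), (37000,), (47000,), (59000,), (87000,), (94000,), (94000,), (116000,)]

Reason: COALESCE vs CASE for NULL handling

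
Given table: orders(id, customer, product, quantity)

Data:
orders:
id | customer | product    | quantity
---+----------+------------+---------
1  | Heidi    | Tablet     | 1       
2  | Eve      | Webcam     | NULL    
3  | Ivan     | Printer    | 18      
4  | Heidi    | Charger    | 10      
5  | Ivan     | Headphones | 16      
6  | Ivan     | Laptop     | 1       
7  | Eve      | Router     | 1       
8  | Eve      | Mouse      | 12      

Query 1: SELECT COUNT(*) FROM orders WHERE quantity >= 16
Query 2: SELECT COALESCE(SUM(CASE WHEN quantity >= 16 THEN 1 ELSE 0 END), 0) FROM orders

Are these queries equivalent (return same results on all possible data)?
Yes, equivalent

Both queries return: [(2,)]

Reason: COUNT with WHERE vs conditional SUM (COALESCE handles empty-table NULL)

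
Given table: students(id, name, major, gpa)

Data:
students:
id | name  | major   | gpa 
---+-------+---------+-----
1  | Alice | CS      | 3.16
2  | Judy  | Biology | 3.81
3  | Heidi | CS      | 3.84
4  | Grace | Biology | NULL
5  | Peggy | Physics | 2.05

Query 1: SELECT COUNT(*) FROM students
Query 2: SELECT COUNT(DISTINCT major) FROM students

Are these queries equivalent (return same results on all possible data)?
No, not equivalent

Query 1 returns: [(5,)]
Query 2 returns: [(3,)]

Reason: COUNT(*) counts rows, COUNT(DISTINCT major) counts unique majors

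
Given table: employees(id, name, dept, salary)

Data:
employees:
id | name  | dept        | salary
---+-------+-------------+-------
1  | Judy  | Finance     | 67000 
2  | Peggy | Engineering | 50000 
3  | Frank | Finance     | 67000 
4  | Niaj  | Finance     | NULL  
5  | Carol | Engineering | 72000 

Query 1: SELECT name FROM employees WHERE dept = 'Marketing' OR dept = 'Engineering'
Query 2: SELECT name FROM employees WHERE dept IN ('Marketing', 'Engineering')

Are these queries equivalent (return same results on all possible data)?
Yes, equivalent

Both queries return: [('Carol',), ('Peggy',)]

Reason: OR vs IN are equivalent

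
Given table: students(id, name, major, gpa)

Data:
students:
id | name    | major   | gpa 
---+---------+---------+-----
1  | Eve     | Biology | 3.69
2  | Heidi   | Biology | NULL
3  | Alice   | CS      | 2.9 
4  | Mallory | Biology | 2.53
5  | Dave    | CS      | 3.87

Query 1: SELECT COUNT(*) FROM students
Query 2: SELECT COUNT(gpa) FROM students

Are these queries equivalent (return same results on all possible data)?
No, not equivalent

Query 1 returns: [(5,)]
Query 2 returns: [(4,)]

Reason: COUNT(*) includes NULLs, COUNT(column) excludes them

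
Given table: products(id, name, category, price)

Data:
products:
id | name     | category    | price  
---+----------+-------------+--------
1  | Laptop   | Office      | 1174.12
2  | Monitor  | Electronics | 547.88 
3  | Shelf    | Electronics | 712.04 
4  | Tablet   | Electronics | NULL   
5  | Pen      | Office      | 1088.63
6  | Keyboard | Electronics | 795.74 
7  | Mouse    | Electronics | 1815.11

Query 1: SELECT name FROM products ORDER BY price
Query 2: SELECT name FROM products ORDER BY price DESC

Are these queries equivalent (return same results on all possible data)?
No, not equivalent

Query 1 returns: [('Tablet',), ('Monitor',), ('Shelf',), ('Keyboard',), ('Pen',), ('Laptop',), ('Mouse',)]
Query 2 returns: [('Mouse',), ('Laptop',), ('Pen',), ('Keyboard',), ('Shelf',), ('Monitor',), ('Tablet',)]

Reason: ASC vs DESC gives opposite ordering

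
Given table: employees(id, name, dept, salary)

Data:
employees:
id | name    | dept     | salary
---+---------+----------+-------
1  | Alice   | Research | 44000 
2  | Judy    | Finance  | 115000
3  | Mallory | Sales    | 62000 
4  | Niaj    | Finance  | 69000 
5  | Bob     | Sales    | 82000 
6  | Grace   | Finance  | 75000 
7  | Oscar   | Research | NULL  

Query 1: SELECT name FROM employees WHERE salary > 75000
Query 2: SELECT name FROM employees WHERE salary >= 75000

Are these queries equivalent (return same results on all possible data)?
No, not equivalent

Query 1 returns: [('Judy',), ('Bob',)]
Query 2 returns: [('Judy',), ('Bob',), ('Grace',)]

Reason: > vs >= gives different results when salary = 75000 exists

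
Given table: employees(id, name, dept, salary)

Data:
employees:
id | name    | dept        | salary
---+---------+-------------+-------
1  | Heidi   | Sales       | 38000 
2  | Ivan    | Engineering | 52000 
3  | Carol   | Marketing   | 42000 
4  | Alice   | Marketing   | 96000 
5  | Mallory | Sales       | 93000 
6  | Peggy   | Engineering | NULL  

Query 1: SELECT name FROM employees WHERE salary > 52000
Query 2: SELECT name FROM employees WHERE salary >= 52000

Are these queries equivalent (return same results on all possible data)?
No, not equivalent

Query 1 returns: [('Alice',), ('Mallory',)]
Query 2 returns: [('Ivan',), ('Alice',), ('Mallory',)]

Reason: > vs >= gives different results when salary = 52000 exists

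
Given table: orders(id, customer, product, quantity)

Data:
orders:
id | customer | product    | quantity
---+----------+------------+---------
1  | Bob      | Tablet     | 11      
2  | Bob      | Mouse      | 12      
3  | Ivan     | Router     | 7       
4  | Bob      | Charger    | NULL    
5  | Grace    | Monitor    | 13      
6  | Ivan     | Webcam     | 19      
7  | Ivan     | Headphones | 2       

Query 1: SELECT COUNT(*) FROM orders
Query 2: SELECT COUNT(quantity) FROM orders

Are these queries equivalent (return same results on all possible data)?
No, not equivalent

Query 1 returns: [(7,)]
Query 2 returns: [(6,)]

Reason: COUNT(*) includes NULLs, COUNT(column) excludes them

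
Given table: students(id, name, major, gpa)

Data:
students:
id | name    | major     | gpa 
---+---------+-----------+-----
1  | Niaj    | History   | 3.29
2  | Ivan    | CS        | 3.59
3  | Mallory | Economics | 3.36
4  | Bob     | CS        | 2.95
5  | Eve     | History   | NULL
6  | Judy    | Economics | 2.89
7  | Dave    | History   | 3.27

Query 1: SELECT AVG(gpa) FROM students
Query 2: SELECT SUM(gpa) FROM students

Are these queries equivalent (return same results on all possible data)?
No, not equivalent

Query 1 returns: [(3.225,)]
Query 2 returns: [(19.35,)]

Reason: AVG vs SUM give different aggregate values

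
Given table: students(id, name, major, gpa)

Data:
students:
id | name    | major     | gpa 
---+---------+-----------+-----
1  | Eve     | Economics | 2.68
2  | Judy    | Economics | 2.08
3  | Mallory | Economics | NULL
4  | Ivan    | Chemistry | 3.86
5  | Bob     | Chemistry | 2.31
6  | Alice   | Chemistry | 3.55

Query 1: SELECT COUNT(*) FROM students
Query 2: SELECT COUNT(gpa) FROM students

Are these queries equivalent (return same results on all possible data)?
No, not equivalent

Query 1 returns: [(6,)]
Query 2 returns: [(5,)]

Reason: COUNT(*) includes NULLs, COUNT(column) excludes them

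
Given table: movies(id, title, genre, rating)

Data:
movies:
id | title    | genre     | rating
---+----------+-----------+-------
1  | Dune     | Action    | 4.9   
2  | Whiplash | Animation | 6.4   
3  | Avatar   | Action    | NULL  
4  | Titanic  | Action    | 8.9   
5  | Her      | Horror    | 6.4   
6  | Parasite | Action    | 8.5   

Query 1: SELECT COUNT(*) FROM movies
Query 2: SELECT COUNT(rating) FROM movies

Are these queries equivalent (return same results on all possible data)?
No, not equivalent

Query 1 returns: [(6,)]
Query 2 returns: [(5,)]

Reason: COUNT(*) includes NULLs, COUNT(column) excludes them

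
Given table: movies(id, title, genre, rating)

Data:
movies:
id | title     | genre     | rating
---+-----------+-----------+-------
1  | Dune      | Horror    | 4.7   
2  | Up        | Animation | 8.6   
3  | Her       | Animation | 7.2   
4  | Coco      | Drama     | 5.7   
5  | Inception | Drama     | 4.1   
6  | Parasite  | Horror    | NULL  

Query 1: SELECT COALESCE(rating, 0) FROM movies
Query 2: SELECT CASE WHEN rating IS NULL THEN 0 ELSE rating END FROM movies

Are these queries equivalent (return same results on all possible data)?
Yes, equivalent

Both queries return: [(0,), (4.1,), (4.7,), (5.7,), (7.2,), (8.6,)]

Reason: COALESCE vs CASE for NULL handling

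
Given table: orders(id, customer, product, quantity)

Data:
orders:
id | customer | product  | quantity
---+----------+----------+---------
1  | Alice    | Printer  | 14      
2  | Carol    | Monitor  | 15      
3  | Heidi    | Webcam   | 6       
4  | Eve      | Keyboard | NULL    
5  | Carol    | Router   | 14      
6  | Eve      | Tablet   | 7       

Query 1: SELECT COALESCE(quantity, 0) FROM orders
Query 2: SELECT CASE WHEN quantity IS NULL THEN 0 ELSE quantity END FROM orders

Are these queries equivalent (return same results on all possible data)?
Yes, equivalent

Both queries return: [(0,), (6,), (7,), (14,), (14,), (15,)]

Reason: COALESCE vs CASE for NULL handling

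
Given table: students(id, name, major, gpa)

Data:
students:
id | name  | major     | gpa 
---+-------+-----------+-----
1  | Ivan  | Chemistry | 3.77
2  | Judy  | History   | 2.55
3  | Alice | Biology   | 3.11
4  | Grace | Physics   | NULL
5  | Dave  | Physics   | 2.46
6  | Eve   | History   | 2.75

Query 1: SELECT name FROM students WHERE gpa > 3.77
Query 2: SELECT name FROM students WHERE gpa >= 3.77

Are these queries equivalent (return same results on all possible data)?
No, not equivalent

Query 1 returns: []
Query 2 returns: [('Ivan',)]

Reason: > vs >= gives different results when gpa = 3.77 exists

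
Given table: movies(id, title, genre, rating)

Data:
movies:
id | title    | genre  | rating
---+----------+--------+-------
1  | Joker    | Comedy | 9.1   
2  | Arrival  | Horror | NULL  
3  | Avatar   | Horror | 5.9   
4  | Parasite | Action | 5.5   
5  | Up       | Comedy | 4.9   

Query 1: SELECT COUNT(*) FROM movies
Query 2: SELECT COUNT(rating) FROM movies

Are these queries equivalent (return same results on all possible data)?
No, not equivalent

Query 1 returns: [(5,)]
Query 2 returns: [(4,)]

Reason: COUNT(*) includes NULLs, COUNT(column) excludes them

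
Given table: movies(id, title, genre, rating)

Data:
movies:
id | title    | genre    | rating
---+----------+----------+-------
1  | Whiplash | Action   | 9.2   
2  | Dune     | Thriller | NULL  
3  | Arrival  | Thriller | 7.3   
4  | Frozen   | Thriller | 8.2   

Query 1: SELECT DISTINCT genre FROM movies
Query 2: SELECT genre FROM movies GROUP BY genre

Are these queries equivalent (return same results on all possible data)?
Yes, equivalent

Both queries return: [('Action',), ('Thriller',)]

Reason: Both get unique genres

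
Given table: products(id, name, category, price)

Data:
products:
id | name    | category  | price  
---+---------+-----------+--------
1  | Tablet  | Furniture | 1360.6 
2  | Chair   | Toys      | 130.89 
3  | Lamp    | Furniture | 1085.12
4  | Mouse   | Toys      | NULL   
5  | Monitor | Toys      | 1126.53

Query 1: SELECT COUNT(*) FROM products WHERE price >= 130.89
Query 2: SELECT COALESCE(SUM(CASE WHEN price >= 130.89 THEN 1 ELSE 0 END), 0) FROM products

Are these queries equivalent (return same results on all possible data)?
Yes, equivalent

Both queries return: [(4,)]

Reason: COUNT with WHERE vs conditional SUM (COALESCE handles empty-table NULL)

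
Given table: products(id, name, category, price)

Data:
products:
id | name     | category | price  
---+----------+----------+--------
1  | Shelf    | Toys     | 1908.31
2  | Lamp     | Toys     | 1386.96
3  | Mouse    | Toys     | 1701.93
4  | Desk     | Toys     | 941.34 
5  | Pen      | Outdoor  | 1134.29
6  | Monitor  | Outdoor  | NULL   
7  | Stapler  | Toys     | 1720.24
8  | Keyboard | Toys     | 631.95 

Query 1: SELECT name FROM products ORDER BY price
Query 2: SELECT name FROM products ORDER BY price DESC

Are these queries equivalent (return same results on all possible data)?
No, not equivalent

Query 1 returns: [('Monitor',), ('Keyboard',), ('Desk',), ('Pen',), ('Lamp',), ('Mouse',), ('Stapler',), ('Shelf',)]
Query 2 returns: [('Shelf',), ('Stapler',), ('Mouse',), ('Lamp',), ('Pen',), ('Desk',), ('Keyboard',), ('Monitor',)]

Reason: ASC vs DESC gives opposite ordering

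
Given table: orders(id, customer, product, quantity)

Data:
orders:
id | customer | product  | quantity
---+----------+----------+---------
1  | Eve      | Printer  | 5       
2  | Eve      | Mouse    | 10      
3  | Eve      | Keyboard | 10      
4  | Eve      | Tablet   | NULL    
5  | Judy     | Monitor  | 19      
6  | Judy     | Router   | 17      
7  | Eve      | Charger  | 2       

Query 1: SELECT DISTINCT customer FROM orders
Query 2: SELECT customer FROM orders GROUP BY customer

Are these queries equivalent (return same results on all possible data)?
Yes, equivalent

Both queries return: [('Eve',), ('Judy',)]

Reason: Both get unique customers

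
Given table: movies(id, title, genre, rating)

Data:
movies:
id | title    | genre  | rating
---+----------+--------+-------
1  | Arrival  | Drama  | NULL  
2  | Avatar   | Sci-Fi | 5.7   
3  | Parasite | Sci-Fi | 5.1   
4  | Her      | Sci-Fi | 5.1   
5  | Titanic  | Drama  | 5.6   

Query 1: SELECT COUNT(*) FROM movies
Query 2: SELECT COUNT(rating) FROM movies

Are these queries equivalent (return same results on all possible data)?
No, not equivalent

Query 1 returns: [(5,)]
Query 2 returns: [(4,)]

Reason: COUNT(*) includes NULLs, COUNT(column) excludes them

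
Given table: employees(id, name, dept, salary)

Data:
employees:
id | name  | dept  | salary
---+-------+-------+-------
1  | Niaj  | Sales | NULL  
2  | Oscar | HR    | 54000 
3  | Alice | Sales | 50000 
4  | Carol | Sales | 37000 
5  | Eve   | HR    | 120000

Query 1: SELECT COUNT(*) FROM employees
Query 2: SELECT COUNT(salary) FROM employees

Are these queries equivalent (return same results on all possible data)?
No, not equivalent

Query 1 returns: [(5,)]
Query 2 returns: [(4,)]

Reason: COUNT(*) includes NULLs, COUNT(column) excludes them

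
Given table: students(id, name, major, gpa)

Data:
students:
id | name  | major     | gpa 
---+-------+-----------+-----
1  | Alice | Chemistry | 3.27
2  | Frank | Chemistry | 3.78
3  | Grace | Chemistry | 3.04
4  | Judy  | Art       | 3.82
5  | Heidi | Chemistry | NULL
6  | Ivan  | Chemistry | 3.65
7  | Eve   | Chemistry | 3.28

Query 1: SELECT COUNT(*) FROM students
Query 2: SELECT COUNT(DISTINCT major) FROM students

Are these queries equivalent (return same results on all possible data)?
No, not equivalent

Query 1 returns: [(7,)]
Query 2 returns: [(2,)]

Reason: COUNT(*) counts rows, COUNT(DISTINCT major) counts unique majors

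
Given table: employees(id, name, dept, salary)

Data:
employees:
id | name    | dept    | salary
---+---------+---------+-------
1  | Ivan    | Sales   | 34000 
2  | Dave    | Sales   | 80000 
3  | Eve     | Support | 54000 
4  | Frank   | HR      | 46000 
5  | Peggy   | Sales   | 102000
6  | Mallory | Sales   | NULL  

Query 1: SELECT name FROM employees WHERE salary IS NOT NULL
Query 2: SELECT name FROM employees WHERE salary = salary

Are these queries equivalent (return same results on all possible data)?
Yes, equivalent

Both queries return: [('Dave',), ('Eve',), ('Frank',), ('Ivan',), ('Peggy',)]

Reason: IS NOT NULL vs self-equality (both exclude NULLs)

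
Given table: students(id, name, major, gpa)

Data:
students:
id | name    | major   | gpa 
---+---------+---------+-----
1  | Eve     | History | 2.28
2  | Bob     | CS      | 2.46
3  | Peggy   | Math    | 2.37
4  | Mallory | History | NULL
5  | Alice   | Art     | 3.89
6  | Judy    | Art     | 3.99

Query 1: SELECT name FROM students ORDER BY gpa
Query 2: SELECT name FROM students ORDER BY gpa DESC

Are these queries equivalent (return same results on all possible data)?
No, not equivalent

Query 1 returns: [('Mallory',), ('Eve',), ('Peggy',), ('Bob',), ('Alice',), ('Judy',)]
Query 2 returns: [('Judy',), ('Alice',), ('Bob',), ('Peggy',), ('Eve',), ('Mallory',)]

Reason: ASC vs DESC gives opposite ordering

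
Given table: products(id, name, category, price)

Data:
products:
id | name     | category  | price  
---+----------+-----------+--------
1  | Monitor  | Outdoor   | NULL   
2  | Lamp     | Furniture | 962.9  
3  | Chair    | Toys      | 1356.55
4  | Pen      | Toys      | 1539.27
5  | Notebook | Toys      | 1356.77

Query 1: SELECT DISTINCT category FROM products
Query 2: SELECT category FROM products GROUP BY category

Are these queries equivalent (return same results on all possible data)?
Yes, equivalent

Both queries return: [('Furniture',), ('Outdoor',), ('Toys',)]

Reason: Both get unique categorys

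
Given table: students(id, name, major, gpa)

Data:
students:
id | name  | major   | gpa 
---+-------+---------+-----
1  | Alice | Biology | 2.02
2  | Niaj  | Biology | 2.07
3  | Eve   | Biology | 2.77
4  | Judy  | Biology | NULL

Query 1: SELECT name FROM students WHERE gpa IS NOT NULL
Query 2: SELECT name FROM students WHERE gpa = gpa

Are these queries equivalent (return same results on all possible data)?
Yes, equivalent

Both queries return: [('Alice',), ('Eve',), ('Niaj',)]

Reason: IS NOT NULL vs self-equality (both exclude NULLs)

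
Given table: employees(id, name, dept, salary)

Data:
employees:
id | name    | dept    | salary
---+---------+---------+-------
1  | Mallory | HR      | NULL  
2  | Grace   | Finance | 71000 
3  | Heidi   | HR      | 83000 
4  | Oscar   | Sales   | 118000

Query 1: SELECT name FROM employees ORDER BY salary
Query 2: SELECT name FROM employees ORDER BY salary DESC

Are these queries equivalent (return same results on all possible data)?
No, not equivalent

Query 1 returns: [('Mallory',), ('Grace',), ('Heidi',), ('Oscar',)]
Query 2 returns: [('Oscar',), ('Heidi',), ('Grace',), ('Mallory',)]

Reason: ASC vs DESC gives opposite ordering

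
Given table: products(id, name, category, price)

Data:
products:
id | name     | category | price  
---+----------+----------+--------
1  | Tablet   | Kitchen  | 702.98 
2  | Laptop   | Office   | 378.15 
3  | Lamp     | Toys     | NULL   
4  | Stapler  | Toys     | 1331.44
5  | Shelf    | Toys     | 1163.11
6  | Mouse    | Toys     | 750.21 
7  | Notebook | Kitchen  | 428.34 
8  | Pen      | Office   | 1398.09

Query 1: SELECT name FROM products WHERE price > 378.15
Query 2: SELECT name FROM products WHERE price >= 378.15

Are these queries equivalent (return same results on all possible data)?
No, not equivalent

Query 1 returns: [('Tablet',), ('Stapler',), ('Shelf',), ('Mouse',), ('Notebook',), ('Pen',)]
Query 2 returns: [('Tablet',), ('Laptop',), ('Stapler',), ('Shelf',), ('Mouse',), ('Notebook',), ('Pen',)]

Reason: > vs >= gives different results when price = 378.15 exists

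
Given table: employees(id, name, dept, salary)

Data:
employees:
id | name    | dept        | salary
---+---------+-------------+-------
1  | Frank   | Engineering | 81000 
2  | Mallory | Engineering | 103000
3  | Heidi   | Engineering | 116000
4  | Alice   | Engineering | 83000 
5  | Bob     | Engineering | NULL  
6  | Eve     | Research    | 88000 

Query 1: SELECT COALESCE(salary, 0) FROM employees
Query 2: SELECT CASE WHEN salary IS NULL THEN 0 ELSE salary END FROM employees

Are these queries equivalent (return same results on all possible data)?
Yes, equivalent

Both queries return: [(0,), (81000,), (83000,), (88000,), (103000,), (116000,)]

Reason: COALESCE vs CASE for NULL handling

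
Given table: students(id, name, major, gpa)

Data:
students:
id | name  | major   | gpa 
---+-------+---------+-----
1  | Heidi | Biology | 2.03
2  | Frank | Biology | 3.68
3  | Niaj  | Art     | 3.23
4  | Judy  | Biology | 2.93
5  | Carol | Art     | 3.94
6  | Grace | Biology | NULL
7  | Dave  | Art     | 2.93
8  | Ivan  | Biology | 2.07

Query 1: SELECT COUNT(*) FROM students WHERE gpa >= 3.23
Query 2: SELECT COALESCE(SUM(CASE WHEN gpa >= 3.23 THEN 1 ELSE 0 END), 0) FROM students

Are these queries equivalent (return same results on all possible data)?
Yes, equivalent

Both queries return: [(3,)]

Reason: COUNT with WHERE vs conditional SUM (COALESCE handles empty-table NULL)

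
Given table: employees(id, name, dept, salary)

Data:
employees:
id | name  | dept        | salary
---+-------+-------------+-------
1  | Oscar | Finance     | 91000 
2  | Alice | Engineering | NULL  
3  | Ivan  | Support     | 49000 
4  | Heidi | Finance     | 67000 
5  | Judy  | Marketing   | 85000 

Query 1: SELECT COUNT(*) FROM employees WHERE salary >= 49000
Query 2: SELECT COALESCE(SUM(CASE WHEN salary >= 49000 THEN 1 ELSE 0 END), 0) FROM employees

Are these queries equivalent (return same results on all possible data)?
Yes, equivalent

Both queries return: [(4,)]

Reason: COUNT with WHERE vs conditional SUM (COALESCE handles empty-table NULL)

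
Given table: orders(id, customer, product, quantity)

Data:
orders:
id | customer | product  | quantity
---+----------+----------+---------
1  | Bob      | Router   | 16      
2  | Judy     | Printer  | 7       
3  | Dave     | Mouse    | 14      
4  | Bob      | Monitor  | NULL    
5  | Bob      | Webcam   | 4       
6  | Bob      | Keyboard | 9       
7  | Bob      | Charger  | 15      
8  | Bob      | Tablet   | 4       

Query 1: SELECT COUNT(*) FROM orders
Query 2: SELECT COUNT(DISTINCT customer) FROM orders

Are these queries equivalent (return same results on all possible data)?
No, not equivalent

Query 1 returns: [(8,)]
Query 2 returns: [(3,)]

Reason: COUNT(*) counts rows, COUNT(DISTINCT customer) counts unique customers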